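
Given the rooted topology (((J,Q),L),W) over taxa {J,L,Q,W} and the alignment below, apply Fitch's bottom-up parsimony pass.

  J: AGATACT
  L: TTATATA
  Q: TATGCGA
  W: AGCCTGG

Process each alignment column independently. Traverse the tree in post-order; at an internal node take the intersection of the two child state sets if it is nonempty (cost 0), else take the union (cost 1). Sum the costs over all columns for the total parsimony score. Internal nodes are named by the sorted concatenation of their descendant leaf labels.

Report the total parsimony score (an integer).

14

JQ@0: {A} ∪ {T} = {A,T} (union, +1)
JLQ@0: {A,T} ∩ {T} = {T} (intersection, +0)
JLQW@0: {T} ∪ {A} = {A,T} (union, +1)
JQ@1: {G} ∪ {A} = {A,G} (union, +1)
JLQ@1: {A,G} ∪ {T} = {A,G,T} (union, +1)
JLQW@1: {A,G,T} ∩ {G} = {G} (intersection, +0)
JQ@2: {A} ∪ {T} = {A,T} (union, +1)
JLQ@2: {A,T} ∩ {A} = {A} (intersection, +0)
JLQW@2: {A} ∪ {C} = {A,C} (union, +1)
JQ@3: {T} ∪ {G} = {G,T} (union, +1)
JLQ@3: {G,T} ∩ {T} = {T} (intersection, +0)
JLQW@3: {T} ∪ {C} = {C,T} (union, +1)
JQ@4: {A} ∪ {C} = {A,C} (union, +1)
JLQ@4: {A,C} ∩ {A} = {A} (intersection, +0)
JLQW@4: {A} ∪ {T} = {A,T} (union, +1)
JQ@5: {C} ∪ {G} = {C,G} (union, +1)
JLQ@5: {C,G} ∪ {T} = {C,G,T} (union, +1)
JLQW@5: {C,G,T} ∩ {G} = {G} (intersection, +0)
JQ@6: {T} ∪ {A} = {A,T} (union, +1)
JLQ@6: {A,T} ∩ {A} = {A} (intersection, +0)
JLQW@6: {A} ∪ {G} = {A,G} (union, +1)
per-site changes: [2, 2, 2, 2, 2, 2, 2]; total = 14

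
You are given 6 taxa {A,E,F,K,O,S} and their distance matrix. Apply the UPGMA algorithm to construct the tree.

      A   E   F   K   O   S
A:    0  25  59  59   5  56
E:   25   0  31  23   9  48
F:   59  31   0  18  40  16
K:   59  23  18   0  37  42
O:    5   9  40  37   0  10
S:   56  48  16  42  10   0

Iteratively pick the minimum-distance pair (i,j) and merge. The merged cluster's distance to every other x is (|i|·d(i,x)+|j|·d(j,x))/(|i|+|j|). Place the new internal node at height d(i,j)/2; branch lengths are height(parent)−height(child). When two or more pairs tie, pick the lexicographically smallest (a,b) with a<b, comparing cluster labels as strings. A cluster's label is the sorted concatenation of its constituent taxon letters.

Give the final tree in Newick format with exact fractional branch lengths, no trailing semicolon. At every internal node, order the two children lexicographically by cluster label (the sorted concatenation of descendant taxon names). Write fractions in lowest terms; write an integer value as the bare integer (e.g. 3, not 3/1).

1. join A+O (d=5) ⇒ AO; edges |A|=5/2, |O|=5/2
  updated: d(AO,E)=17, d(AO,F)=99/2, d(AO,K)=48, d(AO,S)=33
2. join F+S (d=16) ⇒ FS; edges |F|=8, |S|=8
  updated: d(AO,FS)=165/4, d(E,FS)=79/2, d(FS,K)=30
3. join AO+E (d=17) ⇒ AEO; edges |AO|=6, |E|=17/2
  updated: d(AEO,FS)=122/3, d(AEO,K)=119/3
4. join FS+K (d=30) ⇒ FKS; edges |FS|=7, |K|=15
  updated: d(AEO,FKS)=121/3
5. join AEO+FKS (d=121/3) ⇒ AEFKOS; edges |AEO|=35/3, |FKS|=31/6
final tree: (((A:5/2,O:5/2):6,E:17/2):35/3,((F:8,S:8):7,K:15):31/6)
total length: 223/3

(((A:5/2,O:5/2):6,E:17/2):35/3,((F:8,S:8):7,K:15):31/6)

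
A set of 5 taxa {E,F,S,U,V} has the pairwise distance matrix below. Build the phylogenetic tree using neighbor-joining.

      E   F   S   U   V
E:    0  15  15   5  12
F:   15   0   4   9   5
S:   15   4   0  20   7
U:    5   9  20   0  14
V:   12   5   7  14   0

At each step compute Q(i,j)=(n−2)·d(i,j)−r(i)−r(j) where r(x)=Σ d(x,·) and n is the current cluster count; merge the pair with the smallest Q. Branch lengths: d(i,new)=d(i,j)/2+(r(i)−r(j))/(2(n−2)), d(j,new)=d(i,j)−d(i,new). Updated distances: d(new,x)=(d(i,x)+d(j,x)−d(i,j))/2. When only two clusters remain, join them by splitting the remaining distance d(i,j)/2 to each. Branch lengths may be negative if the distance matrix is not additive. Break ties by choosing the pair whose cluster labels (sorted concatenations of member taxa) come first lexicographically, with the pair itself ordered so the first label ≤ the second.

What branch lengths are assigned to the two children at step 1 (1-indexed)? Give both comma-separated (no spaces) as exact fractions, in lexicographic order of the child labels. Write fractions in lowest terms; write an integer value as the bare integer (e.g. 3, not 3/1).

7/3,8/3

1. join E+U (d=5, Q=-80) ⇒ EU; edges |E|=7/3, |U|=8/3
  updated: d(EU,F)=19/2, d(EU,S)=15, d(EU,V)=21/2
2. join EU+V (d=21/2, Q=-73/2) ⇒ EUV; edges |EU|=67/8, |V|=17/8
  updated: d(EUV,F)=2, d(EUV,S)=23/4
3. join EUV+F (d=2, Q=-47/4) ⇒ EFUV; edges |EUV|=15/8, |F|=1/8
  updated: d(EFUV,S)=31/8
4. join EFUV+S (d=31/8) ⇒ EFSUV; edges |EFUV|=31/16, |S|=31/16
final tree: ((((E:7/3,U:8/3):67/8,V:17/8):15/8,F:1/8):31/16,S:31/16)
total length: 171/8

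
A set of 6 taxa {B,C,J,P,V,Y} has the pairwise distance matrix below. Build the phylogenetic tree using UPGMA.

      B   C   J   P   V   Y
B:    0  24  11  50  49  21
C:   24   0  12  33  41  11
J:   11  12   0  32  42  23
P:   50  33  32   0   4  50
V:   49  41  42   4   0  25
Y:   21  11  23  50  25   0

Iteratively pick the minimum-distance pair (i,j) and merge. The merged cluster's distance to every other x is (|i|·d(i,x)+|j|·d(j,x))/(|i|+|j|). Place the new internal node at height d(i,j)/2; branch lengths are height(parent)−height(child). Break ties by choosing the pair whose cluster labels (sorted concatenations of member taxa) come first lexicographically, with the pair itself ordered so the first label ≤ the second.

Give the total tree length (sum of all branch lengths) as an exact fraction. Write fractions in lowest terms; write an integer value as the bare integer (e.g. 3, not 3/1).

step 1: merge (P,V) at d=4; branch lengths P→2, V→2; new cluster PV
  updated: d(B,PV)=99/2, d(C,PV)=37, d(J,PV)=37, d(PV,Y)=75/2
step 2: merge (B,J) at d=11; branch lengths B→11/2, J→11/2; new cluster BJ
  updated: d(BJ,C)=18, d(BJ,PV)=173/4, d(BJ,Y)=22
step 3: merge (C,Y) at d=11; branch lengths C→11/2, Y→11/2; new cluster CY
  updated: d(BJ,CY)=20, d(CY,PV)=149/4
step 4: merge (BJ,CY) at d=20; branch lengths BJ→9/2, CY→9/2; new cluster BCJY
  updated: d(BCJY,PV)=161/4
step 5: merge (BCJY,PV) at d=161/4; branch lengths BCJY→81/8, PV→145/8; new cluster BCJPVY
final tree: (((B:11/2,J:11/2):9/2,(C:11/2,Y:11/2):9/2):81/8,(P:2,V:2):145/8)
total length: 253/4

253/4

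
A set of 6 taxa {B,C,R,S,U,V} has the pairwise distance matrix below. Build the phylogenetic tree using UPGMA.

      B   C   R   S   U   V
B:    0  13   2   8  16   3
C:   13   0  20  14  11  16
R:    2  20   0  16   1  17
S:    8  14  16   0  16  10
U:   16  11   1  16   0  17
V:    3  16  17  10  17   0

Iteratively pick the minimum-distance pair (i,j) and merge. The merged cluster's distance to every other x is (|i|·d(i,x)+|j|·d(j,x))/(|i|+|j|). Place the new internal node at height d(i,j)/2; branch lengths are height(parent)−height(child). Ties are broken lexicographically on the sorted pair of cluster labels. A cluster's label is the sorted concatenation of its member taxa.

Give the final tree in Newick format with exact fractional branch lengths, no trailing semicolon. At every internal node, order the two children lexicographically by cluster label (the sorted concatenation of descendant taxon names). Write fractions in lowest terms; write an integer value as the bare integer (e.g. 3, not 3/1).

1. join R+U (d=1) ⇒ RU; edges |R|=1/2, |U|=1/2
  updated: d(B,RU)=9, d(C,RU)=31/2, d(RU,S)=16, d(RU,V)=17
2. join B+V (d=3) ⇒ BV; edges |B|=3/2, |V|=3/2
  updated: d(BV,C)=29/2, d(BV,RU)=13, d(BV,S)=9
3. join BV+S (d=9) ⇒ BSV; edges |BV|=3, |S|=9/2
  updated: d(BSV,C)=43/3, d(BSV,RU)=14
4. join BSV+RU (d=14) ⇒ BRSUV; edges |BSV|=5/2, |RU|=13/2
  updated: d(BRSUV,C)=74/5
5. join BRSUV+C (d=74/5) ⇒ BCRSUV; edges |BRSUV|=2/5, |C|=37/5
final tree: ((((B:3/2,V:3/2):3,S:9/2):5/2,(R:1/2,U:1/2):13/2):2/5,C:37/5)
total length: 283/10

((((B:3/2,V:3/2):3,S:9/2):5/2,(R:1/2,U:1/2):13/2):2/5,C:37/5)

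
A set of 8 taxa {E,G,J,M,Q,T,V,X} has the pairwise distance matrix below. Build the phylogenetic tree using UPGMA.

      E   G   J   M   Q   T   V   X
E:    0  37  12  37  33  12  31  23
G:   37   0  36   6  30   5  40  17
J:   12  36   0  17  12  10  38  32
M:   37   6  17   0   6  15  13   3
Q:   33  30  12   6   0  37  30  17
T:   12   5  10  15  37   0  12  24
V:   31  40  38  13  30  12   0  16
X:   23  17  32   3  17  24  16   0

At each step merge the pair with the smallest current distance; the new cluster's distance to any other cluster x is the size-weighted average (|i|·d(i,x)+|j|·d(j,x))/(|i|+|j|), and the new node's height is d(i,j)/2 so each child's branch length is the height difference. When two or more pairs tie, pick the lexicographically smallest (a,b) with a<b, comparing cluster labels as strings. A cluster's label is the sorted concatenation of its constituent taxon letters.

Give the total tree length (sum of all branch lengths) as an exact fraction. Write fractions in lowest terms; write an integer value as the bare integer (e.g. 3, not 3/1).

iteration 1: select M,X (d=3); attach at lengths (3/2, 3/2); label the merged cluster MX
  updated: d(E,MX)=30, d(G,MX)=23/2, d(J,MX)=49/2, d(MX,Q)=23/2, d(MX,T)=39/2, d(MX,V)=29/2
iteration 2: select G,T (d=5); attach at lengths (5/2, 5/2); label the merged cluster GT
  updated: d(E,GT)=49/2, d(GT,J)=23, d(GT,MX)=31/2, d(GT,Q)=67/2, d(GT,V)=26
iteration 3: select MX,Q (d=23/2); attach at lengths (17/4, 23/4); label the merged cluster MQX
  updated: d(E,MQX)=31, d(GT,MQX)=43/2, d(J,MQX)=61/3, d(MQX,V)=59/3
iteration 4: select E,J (d=12); attach at lengths (6, 6); label the merged cluster EJ
  updated: d(EJ,GT)=95/4, d(EJ,MQX)=77/3, d(EJ,V)=69/2
iteration 5: select MQX,V (d=59/3); attach at lengths (49/12, 59/6); label the merged cluster MQVX
  updated: d(EJ,MQVX)=223/8, d(GT,MQVX)=181/8
iteration 6: select GT,MQVX (d=181/8); attach at lengths (141/16, 71/48); label the merged cluster GMQTVX
  updated: d(EJ,GMQTVX)=53/2
iteration 7: select EJ,GMQTVX (d=53/2); attach at lengths (29/4, 31/16); label the merged cluster EGJMQTVX
final tree: ((E:6,J:6):29/4,((G:5/2,T:5/2):141/16,(((M:3/2,X:3/2):17/4,Q:23/4):49/12,V:59/6):71/48):31/16)
total length: 3043/48

3043/48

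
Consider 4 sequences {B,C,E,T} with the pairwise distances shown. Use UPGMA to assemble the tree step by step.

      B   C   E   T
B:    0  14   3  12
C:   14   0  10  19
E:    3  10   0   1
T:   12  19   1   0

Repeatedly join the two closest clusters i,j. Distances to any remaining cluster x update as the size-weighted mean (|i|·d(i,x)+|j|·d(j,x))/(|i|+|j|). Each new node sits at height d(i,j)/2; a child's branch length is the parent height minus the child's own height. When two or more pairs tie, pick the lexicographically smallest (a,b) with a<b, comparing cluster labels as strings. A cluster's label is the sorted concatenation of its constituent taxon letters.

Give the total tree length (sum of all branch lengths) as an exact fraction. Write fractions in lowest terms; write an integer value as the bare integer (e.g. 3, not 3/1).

1. join E+T (d=1) ⇒ ET; edges |E|=1/2, |T|=1/2
  updated: d(B,ET)=15/2, d(C,ET)=29/2
2. join B+ET (d=15/2) ⇒ BET; edges |B|=15/4, |ET|=13/4
  updated: d(BET,C)=43/3
3. join BET+C (d=43/3) ⇒ BCET; edges |BET|=41/12, |C|=43/6
final tree: ((B:15/4,(E:1/2,T:1/2):13/4):41/12,C:43/6)
total length: 223/12

223/12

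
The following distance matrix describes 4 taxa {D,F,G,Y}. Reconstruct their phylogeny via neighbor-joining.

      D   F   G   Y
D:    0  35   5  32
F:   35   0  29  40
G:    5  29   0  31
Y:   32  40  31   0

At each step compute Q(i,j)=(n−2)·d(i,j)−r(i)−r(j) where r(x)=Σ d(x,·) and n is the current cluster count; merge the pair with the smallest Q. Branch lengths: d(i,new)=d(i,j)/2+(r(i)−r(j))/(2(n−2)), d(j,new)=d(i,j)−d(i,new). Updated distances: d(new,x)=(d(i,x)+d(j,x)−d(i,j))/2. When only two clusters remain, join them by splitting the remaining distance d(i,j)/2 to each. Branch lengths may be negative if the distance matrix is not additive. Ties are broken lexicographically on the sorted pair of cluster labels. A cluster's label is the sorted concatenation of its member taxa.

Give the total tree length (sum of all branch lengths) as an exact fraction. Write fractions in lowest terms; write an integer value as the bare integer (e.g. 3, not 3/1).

iteration 1: select D,G (d=5, Q=-127); attach at lengths (17/4, 3/4); label the merged cluster DG
  updated: d(DG,F)=59/2, d(DG,Y)=29
iteration 2: select DG,F (d=59/2, Q=-197/2); attach at lengths (37/4, 81/4); label the merged cluster DFG
  updated: d(DFG,Y)=79/4
iteration 3: select DFG,Y (d=79/4); attach at lengths (79/8, 79/8); label the merged cluster DFGY
final tree: (((D:17/4,G:3/4):37/4,F:81/4):79/8,Y:79/8)
total length: 217/4

217/4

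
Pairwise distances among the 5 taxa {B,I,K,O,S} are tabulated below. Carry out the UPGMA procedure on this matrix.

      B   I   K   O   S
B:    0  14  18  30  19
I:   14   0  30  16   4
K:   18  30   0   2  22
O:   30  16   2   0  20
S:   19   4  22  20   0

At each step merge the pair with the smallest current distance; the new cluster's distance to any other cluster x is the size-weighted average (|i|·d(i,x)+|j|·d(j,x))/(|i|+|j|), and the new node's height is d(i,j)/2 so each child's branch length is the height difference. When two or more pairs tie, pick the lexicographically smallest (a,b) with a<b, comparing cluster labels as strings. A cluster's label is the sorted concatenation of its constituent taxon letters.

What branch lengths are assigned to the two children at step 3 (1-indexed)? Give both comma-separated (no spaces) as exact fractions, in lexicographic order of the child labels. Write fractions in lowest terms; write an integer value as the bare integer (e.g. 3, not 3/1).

step 1: merge (K,O) at d=2; branch lengths K→1, O→1; new cluster KO
  updated: d(B,KO)=24, d(I,KO)=23, d(KO,S)=21
step 2: merge (I,S) at d=4; branch lengths I→2, S→2; new cluster IS
  updated: d(B,IS)=33/2, d(IS,KO)=22
step 3: merge (B,IS) at d=33/2; branch lengths B→33/4, IS→25/4; new cluster BIS
  updated: d(BIS,KO)=68/3
step 4: merge (BIS,KO) at d=68/3; branch lengths BIS→37/12, KO→31/3; new cluster BIKOS
final tree: ((B:33/4,(I:2,S:2):25/4):37/12,(K:1,O:1):31/3)
total length: 407/12

33/4,25/4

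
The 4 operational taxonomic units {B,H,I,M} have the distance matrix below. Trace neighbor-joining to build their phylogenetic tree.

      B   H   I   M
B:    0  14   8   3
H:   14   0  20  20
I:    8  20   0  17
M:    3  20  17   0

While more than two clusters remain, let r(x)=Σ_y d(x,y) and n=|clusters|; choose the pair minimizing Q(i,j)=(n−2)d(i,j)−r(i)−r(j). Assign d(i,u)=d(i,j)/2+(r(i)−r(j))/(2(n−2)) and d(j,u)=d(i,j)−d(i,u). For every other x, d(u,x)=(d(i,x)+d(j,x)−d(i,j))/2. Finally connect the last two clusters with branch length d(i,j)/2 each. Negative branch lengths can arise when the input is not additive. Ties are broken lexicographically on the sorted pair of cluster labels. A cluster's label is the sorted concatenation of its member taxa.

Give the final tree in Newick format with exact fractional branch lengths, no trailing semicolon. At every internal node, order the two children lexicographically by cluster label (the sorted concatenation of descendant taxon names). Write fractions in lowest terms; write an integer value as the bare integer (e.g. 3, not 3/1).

(((B:-9/4,M:21/4):13/4,H:49/4):31/8,I:31/8)

step 1: merge (B,M) at d=3, Q=-59; branch lengths B→-9/4, M→21/4; new cluster BM
  updated: d(BM,H)=31/2, d(BM,I)=11
step 2: merge (BM,H) at d=31/2, Q=-93/2; branch lengths BM→13/4, H→49/4; new cluster BHM
  updated: d(BHM,I)=31/4
step 3: merge (BHM,I) at d=31/4; branch lengths BHM→31/8, I→31/8; new cluster BHIM
final tree: (((B:-9/4,M:21/4):13/4,H:49/4):31/8,I:31/8)
total length: 105/4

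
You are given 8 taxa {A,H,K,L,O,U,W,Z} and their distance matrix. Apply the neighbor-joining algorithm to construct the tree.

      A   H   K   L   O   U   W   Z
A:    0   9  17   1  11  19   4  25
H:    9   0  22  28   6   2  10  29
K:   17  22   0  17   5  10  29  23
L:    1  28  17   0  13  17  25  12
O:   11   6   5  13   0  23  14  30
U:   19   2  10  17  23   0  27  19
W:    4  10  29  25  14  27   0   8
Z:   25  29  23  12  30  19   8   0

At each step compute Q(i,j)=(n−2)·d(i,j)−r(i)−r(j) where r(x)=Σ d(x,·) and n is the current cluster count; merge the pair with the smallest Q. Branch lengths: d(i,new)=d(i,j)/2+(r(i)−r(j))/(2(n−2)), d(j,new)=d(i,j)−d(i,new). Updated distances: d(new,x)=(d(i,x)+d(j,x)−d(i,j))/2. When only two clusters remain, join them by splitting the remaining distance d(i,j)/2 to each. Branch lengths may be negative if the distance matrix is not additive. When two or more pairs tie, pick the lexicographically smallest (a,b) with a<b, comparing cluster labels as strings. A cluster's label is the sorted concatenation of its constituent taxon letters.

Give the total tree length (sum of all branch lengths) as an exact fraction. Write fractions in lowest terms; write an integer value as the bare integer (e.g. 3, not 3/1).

step 1: merge (W,Z) at d=8, Q=-215; branch lengths W→19/12, Z→77/12; new cluster WZ
  updated: d(A,WZ)=21/2, d(H,WZ)=31/2, d(K,WZ)=22, d(L,WZ)=29/2, d(O,WZ)=18, d(U,WZ)=19
step 2: merge (H,U) at d=2, Q=-325/2; branch lengths H→1/4, U→7/4; new cluster HU
  updated: d(A,HU)=13, d(HU,K)=15, d(HU,L)=43/2, d(HU,O)=27/2, d(HU,WZ)=65/4
step 3: merge (K,O) at d=5, Q=-233/2; branch lengths K→71/16, O→9/16; new cluster KO
  updated: d(A,KO)=23/2, d(HU,KO)=47/4, d(KO,L)=25/2, d(KO,WZ)=35/2
step 4: merge (A,L) at d=1, Q=-165/2; branch lengths A→-7/4, L→11/4; new cluster AL
  updated: d(AL,HU)=67/4, d(AL,KO)=23/2, d(AL,WZ)=12
step 5: merge (AL,WZ) at d=12, Q=-62; branch lengths AL→37/8, WZ→59/8; new cluster ALWZ
  updated: d(ALWZ,HU)=21/2, d(ALWZ,KO)=17/2
step 6: merge (ALWZ,HU) at d=21/2, Q=-123/4; branch lengths ALWZ→29/8, HU→55/8; new cluster AHLUWZ
  updated: d(AHLUWZ,KO)=39/8
step 7: merge (AHLUWZ,KO) at d=39/8; branch lengths AHLUWZ→39/16, KO→39/16; new cluster AHKLOUWZ
final tree: ((((A:-7/4,L:11/4):37/8,(W:19/12,Z:77/12):59/8):29/8,(H:1/4,U:7/4):55/8):39/16,(K:71/16,O:9/16):39/16)
total length: 347/8

347/8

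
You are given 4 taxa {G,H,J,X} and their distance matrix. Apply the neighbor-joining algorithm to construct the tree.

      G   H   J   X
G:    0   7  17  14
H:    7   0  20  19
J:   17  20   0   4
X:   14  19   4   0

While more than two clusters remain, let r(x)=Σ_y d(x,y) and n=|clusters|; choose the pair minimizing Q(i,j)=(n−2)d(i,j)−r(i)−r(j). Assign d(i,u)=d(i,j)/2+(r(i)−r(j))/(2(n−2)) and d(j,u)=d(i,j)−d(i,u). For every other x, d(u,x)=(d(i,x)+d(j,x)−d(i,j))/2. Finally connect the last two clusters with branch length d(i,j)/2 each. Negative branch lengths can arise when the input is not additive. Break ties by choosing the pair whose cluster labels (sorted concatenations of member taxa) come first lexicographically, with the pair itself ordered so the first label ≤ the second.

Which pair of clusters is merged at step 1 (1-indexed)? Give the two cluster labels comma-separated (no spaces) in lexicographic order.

G,H

step 1: merge (G,H) at d=7, Q=-70; branch lengths G→3/2, H→11/2; new cluster GH
  updated: d(GH,J)=15, d(GH,X)=13
step 2: merge (GH,J) at d=15, Q=-32; branch lengths GH→12, J→3; new cluster GHJ
  updated: d(GHJ,X)=1
step 3: merge (GHJ,X) at d=1; branch lengths GHJ→1/2, X→1/2; new cluster GHJX
final tree: (((G:3/2,H:11/2):12,J:3):1/2,X:1/2)
total length: 23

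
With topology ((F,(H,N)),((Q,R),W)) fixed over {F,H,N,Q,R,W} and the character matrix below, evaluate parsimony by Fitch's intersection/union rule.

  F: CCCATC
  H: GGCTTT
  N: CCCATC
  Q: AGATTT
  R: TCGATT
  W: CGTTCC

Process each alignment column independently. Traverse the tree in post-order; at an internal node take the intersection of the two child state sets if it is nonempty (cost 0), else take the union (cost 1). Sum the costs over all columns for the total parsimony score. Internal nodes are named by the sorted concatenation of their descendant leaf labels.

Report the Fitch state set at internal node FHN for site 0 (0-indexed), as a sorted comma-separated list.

[col 0] HN: children H:{G}, N:{C} ∪→ {C,G}; cost 1
[col 0] FHN: children F:{C}, HN:{C,G} ∩→ {C}; cost 0
[col 0] QR: children Q:{A}, R:{T} ∪→ {A,T}; cost 1
[col 0] QRW: children QR:{A,T}, W:{C} ∪→ {A,C,T}; cost 1
[col 0] FHNQRW: children FHN:{C}, QRW:{A,C,T} ∩→ {C}; cost 0
[col 1] HN: children H:{G}, N:{C} ∪→ {C,G}; cost 1
[col 1] FHN: children F:{C}, HN:{C,G} ∩→ {C}; cost 0
[col 1] QR: children Q:{G}, R:{C} ∪→ {C,G}; cost 1
[col 1] QRW: children QR:{C,G}, W:{G} ∩→ {G}; cost 0
[col 1] FHNQRW: children FHN:{C}, QRW:{G} ∪→ {C,G}; cost 1
[col 2] HN: children H:{C}, N:{C} ∩→ {C}; cost 0
[col 2] FHN: children F:{C}, HN:{C} ∩→ {C}; cost 0
[col 2] QR: children Q:{A}, R:{G} ∪→ {A,G}; cost 1
[col 2] QRW: children QR:{A,G}, W:{T} ∪→ {A,G,T}; cost 1
[col 2] FHNQRW: children FHN:{C}, QRW:{A,G,T} ∪→ {A,C,G,T}; cost 1
[col 3] HN: children H:{T}, N:{A} ∪→ {A,T}; cost 1
[col 3] FHN: children F:{A}, HN:{A,T} ∩→ {A}; cost 0
[col 3] QR: children Q:{T}, R:{A} ∪→ {A,T}; cost 1
[col 3] QRW: children QR:{A,T}, W:{T} ∩→ {T}; cost 0
[col 3] FHNQRW: children FHN:{A}, QRW:{T} ∪→ {A,T}; cost 1
[col 4] HN: children H:{T}, N:{T} ∩→ {T}; cost 0
[col 4] FHN: children F:{T}, HN:{T} ∩→ {T}; cost 0
[col 4] QR: children Q:{T}, R:{T} ∩→ {T}; cost 0
[col 4] QRW: children QR:{T}, W:{C} ∪→ {C,T}; cost 1
[col 4] FHNQRW: children FHN:{T}, QRW:{C,T} ∩→ {T}; cost 0
[col 5] HN: children H:{T}, N:{C} ∪→ {C,T}; cost 1
[col 5] FHN: children F:{C}, HN:{C,T} ∩→ {C}; cost 0
[col 5] QR: children Q:{T}, R:{T} ∩→ {T}; cost 0
[col 5] QRW: children QR:{T}, W:{C} ∪→ {C,T}; cost 1
[col 5] FHNQRW: children FHN:{C}, QRW:{C,T} ∩→ {C}; cost 0
per-site changes: [3, 3, 3, 3, 1, 2]; total = 15

C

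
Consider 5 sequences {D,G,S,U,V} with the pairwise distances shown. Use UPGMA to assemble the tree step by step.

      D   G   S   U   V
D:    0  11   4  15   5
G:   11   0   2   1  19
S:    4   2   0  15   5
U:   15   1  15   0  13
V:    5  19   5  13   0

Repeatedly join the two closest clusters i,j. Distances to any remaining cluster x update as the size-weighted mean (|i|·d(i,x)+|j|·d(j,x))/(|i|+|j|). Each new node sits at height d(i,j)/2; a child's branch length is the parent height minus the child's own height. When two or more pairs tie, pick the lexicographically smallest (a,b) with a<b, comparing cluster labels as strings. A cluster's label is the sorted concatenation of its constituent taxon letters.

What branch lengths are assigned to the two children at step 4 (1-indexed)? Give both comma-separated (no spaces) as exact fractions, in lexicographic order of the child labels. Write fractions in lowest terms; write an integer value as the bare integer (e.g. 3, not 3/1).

step 1: merge (G,U) at d=1; branch lengths G→1/2, U→1/2; new cluster GU
  updated: d(D,GU)=13, d(GU,S)=17/2, d(GU,V)=16
step 2: merge (D,S) at d=4; branch lengths D→2, S→2; new cluster DS
  updated: d(DS,GU)=43/4, d(DS,V)=5
step 3: merge (DS,V) at d=5; branch lengths DS→1/2, V→5/2; new cluster DSV
  updated: d(DSV,GU)=25/2
step 4: merge (DSV,GU) at d=25/2; branch lengths DSV→15/4, GU→23/4; new cluster DGSUV
final tree: (((D:2,S:2):1/2,V:5/2):15/4,(G:1/2,U:1/2):23/4)
total length: 35/2

15/4,23/4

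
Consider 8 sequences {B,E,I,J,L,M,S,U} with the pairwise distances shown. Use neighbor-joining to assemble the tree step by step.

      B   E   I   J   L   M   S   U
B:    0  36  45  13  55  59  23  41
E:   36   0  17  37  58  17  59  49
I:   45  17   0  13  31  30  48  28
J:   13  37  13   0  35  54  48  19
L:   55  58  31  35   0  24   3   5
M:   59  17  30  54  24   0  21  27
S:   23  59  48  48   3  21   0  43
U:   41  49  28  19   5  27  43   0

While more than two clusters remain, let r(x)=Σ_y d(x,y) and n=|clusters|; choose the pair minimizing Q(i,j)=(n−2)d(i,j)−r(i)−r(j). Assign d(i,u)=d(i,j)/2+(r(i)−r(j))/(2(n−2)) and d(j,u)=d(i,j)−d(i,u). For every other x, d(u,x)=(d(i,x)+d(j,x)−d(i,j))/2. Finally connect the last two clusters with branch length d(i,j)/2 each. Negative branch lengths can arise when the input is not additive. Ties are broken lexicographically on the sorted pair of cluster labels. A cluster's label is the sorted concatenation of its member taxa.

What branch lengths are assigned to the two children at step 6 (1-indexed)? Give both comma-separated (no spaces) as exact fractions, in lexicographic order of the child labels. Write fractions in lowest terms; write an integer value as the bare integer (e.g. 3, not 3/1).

79/16,237/16

1. join L+S (d=3, Q=-438) ⇒ LS; edges |L|=-4/3, |S|=13/3
  updated: d(B,LS)=75/2, d(E,LS)=57, d(I,LS)=38, d(J,LS)=40, d(LS,M)=21, d(LS,U)=45/2
2. join B+J (d=13, Q=-685/2) ⇒ BJ; edges |B|=241/20, |J|=19/20
  updated: d(BJ,E)=30, d(BJ,I)=45/2, d(BJ,LS)=129/4, d(BJ,M)=50, d(BJ,U)=47/2
3. join E+M (d=17, Q=-247) ⇒ EM; edges |E|=93/8, |M|=43/8
  updated: d(BJ,EM)=63/2, d(EM,I)=15, d(EM,LS)=61/2, d(EM,U)=59/2
4. join EM+I (d=15, Q=-165) ⇒ EIM; edges |EM|=8, |I|=7
  updated: d(BJ,EIM)=39/2, d(EIM,LS)=107/4, d(EIM,U)=85/4
5. join BJ+EIM (d=39/2, Q=-415/4) ⇒ BEIJM; edges |BJ|=187/16, |EIM|=125/16
  updated: d(BEIJM,LS)=79/4, d(BEIJM,U)=101/8
6. join BEIJM+LS (d=79/4, Q=-439/8) ⇒ BEIJLMS; edges |BEIJM|=79/16, |LS|=237/16
  updated: d(BEIJLMS,U)=123/16
7. join BEIJLMS+U (d=123/16) ⇒ BEIJLMSU; edges |BEIJLMS|=123/32, |U|=123/32
final tree: ((((B:241/20,J:19/20):187/16,((E:93/8,M:43/8):8,I:7):125/16):79/16,(L:-4/3,S:13/3):237/16):123/32,U:123/32)
total length: 1519/16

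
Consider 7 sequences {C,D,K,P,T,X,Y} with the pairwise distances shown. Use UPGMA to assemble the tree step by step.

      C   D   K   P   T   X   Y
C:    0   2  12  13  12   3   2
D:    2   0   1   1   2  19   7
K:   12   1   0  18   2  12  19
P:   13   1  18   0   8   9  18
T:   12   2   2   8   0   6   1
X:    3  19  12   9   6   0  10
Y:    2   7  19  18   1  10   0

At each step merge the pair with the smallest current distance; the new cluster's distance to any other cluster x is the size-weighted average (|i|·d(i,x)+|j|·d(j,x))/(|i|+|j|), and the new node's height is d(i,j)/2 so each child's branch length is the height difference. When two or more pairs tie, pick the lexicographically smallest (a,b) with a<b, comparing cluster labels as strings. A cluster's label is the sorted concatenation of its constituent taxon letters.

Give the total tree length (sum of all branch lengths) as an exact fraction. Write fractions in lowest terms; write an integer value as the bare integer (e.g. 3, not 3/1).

step 1: merge (D,K) at d=1; branch lengths D→1/2, K→1/2; new cluster DK
  updated: d(C,DK)=7, d(DK,P)=19/2, d(DK,T)=2, d(DK,X)=31/2, d(DK,Y)=13
step 2: merge (T,Y) at d=1; branch lengths T→1/2, Y→1/2; new cluster TY
  updated: d(C,TY)=7, d(DK,TY)=15/2, d(P,TY)=13, d(TY,X)=8
step 3: merge (C,X) at d=3; branch lengths C→3/2, X→3/2; new cluster CX
  updated: d(CX,DK)=45/4, d(CX,P)=11, d(CX,TY)=15/2
step 4: merge (CX,TY) at d=15/2; branch lengths CX→9/4, TY→13/4; new cluster CTXY
  updated: d(CTXY,DK)=75/8, d(CTXY,P)=12
step 5: merge (CTXY,DK) at d=75/8; branch lengths CTXY→15/16, DK→67/16; new cluster CDKTXY
  updated: d(CDKTXY,P)=67/6
step 6: merge (CDKTXY,P) at d=67/6; branch lengths CDKTXY→43/48, P→67/12; new cluster CDKPTXY
final tree: ((((C:3/2,X:3/2):9/4,(T:1/2,Y:1/2):13/4):15/16,(D:1/2,K:1/2):67/16):43/48,P:67/12)
total length: 1061/48

1061/48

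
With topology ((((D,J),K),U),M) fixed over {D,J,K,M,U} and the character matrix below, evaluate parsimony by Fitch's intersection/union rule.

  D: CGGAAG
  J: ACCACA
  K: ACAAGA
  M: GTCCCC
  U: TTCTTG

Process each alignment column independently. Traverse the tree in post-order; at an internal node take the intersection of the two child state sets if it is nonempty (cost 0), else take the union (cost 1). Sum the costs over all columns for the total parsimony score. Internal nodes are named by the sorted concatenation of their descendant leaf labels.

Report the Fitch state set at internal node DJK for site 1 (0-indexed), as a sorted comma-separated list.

DJ@0: {C} ∪ {A} = {A,C} (union, +1)
DJK@0: {A,C} ∩ {A} = {A} (intersection, +0)
DJKU@0: {A} ∪ {T} = {A,T} (union, +1)
DJKMU@0: {A,T} ∪ {G} = {A,G,T} (union, +1)
DJ@1: {G} ∪ {C} = {C,G} (union, +1)
DJK@1: {C,G} ∩ {C} = {C} (intersection, +0)
DJKU@1: {C} ∪ {T} = {C,T} (union, +1)
DJKMU@1: {C,T} ∩ {T} = {T} (intersection, +0)
DJ@2: {G} ∪ {C} = {C,G} (union, +1)
DJK@2: {C,G} ∪ {A} = {A,C,G} (union, +1)
DJKU@2: {A,C,G} ∩ {C} = {C} (intersection, +0)
DJKMU@2: {C} ∩ {C} = {C} (intersection, +0)
DJ@3: {A} ∩ {A} = {A} (intersection, +0)
DJK@3: {A} ∩ {A} = {A} (intersection, +0)
DJKU@3: {A} ∪ {T} = {A,T} (union, +1)
DJKMU@3: {A,T} ∪ {C} = {A,C,T} (union, +1)
DJ@4: {A} ∪ {C} = {A,C} (union, +1)
DJK@4: {A,C} ∪ {G} = {A,C,G} (union, +1)
DJKU@4: {A,C,G} ∪ {T} = {A,C,G,T} (union, +1)
DJKMU@4: {A,C,G,T} ∩ {C} = {C} (intersection, +0)
DJ@5: {G} ∪ {A} = {A,G} (union, +1)
DJK@5: {A,G} ∩ {A} = {A} (intersection, +0)
DJKU@5: {A} ∪ {G} = {A,G} (union, +1)
DJKMU@5: {A,G} ∪ {C} = {A,C,G} (union, +1)
per-site changes: [3, 2, 2, 2, 3, 3]; total = 15

C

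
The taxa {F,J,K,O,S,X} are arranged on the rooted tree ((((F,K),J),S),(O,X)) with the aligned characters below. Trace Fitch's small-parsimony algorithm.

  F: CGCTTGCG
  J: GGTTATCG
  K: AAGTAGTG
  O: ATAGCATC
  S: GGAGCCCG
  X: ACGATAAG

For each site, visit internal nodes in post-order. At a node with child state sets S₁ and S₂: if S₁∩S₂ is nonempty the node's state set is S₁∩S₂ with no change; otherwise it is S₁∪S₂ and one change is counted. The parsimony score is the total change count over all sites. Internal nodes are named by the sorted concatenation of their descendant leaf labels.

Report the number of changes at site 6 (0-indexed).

3

site 0, node FK: F={C} ∪ K={A} → {A,C} (+1)
site 0, node FJK: FK={A,C} ∪ J={G} → {A,C,G} (+1)
site 0, node FJKS: FJK={A,C,G} ∩ S={G} → {G} (+0)
site 0, node OX: O={A} ∩ X={A} → {A} (+0)
site 0, node FJKOSX: FJKS={G} ∪ OX={A} → {A,G} (+1)
site 1, node FK: F={G} ∪ K={A} → {A,G} (+1)
site 1, node FJK: FK={A,G} ∩ J={G} → {G} (+0)
site 1, node FJKS: FJK={G} ∩ S={G} → {G} (+0)
site 1, node OX: O={T} ∪ X={C} → {C,T} (+1)
site 1, node FJKOSX: FJKS={G} ∪ OX={C,T} → {C,G,T} (+1)
site 2, node FK: F={C} ∪ K={G} → {C,G} (+1)
site 2, node FJK: FK={C,G} ∪ J={T} → {C,G,T} (+1)
site 2, node FJKS: FJK={C,G,T} ∪ S={A} → {A,C,G,T} (+1)
site 2, node OX: O={A} ∪ X={G} → {A,G} (+1)
site 2, node FJKOSX: FJKS={A,C,G,T} ∩ OX={A,G} → {A,G} (+0)
site 3, node FK: F={T} ∩ K={T} → {T} (+0)
site 3, node FJK: FK={T} ∩ J={T} → {T} (+0)
site 3, node FJKS: FJK={T} ∪ S={G} → {G,T} (+1)
site 3, node OX: O={G} ∪ X={A} → {A,G} (+1)
site 3, node FJKOSX: FJKS={G,T} ∩ OX={A,G} → {G} (+0)
site 4, node FK: F={T} ∪ K={A} → {A,T} (+1)
site 4, node FJK: FK={A,T} ∩ J={A} → {A} (+0)
site 4, node FJKS: FJK={A} ∪ S={C} → {A,C} (+1)
site 4, node OX: O={C} ∪ X={T} → {C,T} (+1)
site 4, node FJKOSX: FJKS={A,C} ∩ OX={C,T} → {C} (+0)
site 5, node FK: F={G} ∩ K={G} → {G} (+0)
site 5, node FJK: FK={G} ∪ J={T} → {G,T} (+1)
site 5, node FJKS: FJK={G,T} ∪ S={C} → {C,G,T} (+1)
site 5, node OX: O={A} ∩ X={A} → {A} (+0)
site 5, node FJKOSX: FJKS={C,G,T} ∪ OX={A} → {A,C,G,T} (+1)
site 6, node FK: F={C} ∪ K={T} → {C,T} (+1)
site 6, node FJK: FK={C,T} ∩ J={C} → {C} (+0)
site 6, node FJKS: FJK={C} ∩ S={C} → {C} (+0)
site 6, node OX: O={T} ∪ X={A} → {A,T} (+1)
site 6, node FJKOSX: FJKS={C} ∪ OX={A,T} → {A,C,T} (+1)
site 7, node FK: F={G} ∩ K={G} → {G} (+0)
site 7, node FJK: FK={G} ∩ J={G} → {G} (+0)
site 7, node FJKS: FJK={G} ∩ S={G} → {G} (+0)
site 7, node OX: O={C} ∪ X={G} → {C,G} (+1)
site 7, node FJKOSX: FJKS={G} ∩ OX={C,G} → {G} (+0)
per-site changes: [3, 3, 4, 2, 3, 3, 3, 1]; total = 22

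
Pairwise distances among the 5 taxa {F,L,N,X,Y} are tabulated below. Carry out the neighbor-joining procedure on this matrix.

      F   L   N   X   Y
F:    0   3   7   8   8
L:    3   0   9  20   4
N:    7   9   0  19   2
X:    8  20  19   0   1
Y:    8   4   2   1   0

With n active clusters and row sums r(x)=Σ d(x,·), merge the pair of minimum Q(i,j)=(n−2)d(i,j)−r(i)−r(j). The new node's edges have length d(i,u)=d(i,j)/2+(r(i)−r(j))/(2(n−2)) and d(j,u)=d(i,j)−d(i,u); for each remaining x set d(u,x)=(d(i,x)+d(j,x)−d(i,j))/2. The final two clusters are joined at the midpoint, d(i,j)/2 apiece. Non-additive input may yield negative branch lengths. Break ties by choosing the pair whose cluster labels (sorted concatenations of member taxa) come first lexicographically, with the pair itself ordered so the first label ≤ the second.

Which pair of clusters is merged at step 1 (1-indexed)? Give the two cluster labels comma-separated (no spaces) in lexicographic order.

step 1: merge (X,Y) at d=1, Q=-60; branch lengths X→6, Y→-5; new cluster XY
  updated: d(F,XY)=15/2, d(L,XY)=23/2, d(N,XY)=10
step 2: merge (F,L) at d=3, Q=-35; branch lengths F→0, L→3; new cluster FL
  updated: d(FL,N)=13/2, d(FL,XY)=8
step 3: merge (FL,N) at d=13/2, Q=-49/2; branch lengths FL→9/4, N→17/4; new cluster FLN
  updated: d(FLN,XY)=23/4
step 4: merge (FLN,XY) at d=23/4; branch lengths FLN→23/8, XY→23/8; new cluster FLNXY
final tree: (((F:0,L:3):9/4,N:17/4):23/8,(X:6,Y:-5):23/8)
total length: 65/4

X,Y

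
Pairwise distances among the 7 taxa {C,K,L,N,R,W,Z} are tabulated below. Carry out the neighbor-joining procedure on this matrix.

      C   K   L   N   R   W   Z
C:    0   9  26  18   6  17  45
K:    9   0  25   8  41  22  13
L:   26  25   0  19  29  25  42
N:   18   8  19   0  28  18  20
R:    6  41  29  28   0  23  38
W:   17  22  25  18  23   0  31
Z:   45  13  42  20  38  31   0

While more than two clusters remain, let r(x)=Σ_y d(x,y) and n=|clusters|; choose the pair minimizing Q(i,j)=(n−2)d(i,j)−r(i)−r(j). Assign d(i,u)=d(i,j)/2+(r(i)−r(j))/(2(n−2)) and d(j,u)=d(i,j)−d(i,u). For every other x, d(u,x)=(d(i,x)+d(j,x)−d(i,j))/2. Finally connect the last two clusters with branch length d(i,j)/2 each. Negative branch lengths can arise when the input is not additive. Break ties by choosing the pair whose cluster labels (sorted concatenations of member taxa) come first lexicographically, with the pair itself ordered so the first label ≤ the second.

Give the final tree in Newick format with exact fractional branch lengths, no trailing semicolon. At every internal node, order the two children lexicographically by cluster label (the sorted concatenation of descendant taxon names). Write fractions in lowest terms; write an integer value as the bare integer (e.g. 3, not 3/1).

1. join C+R (d=6, Q=-256) ⇒ CR; edges |C|=-7/5, |R|=37/5
  updated: d(CR,K)=22, d(CR,L)=49/2, d(CR,N)=20, d(CR,W)=17, d(CR,Z)=77/2
2. join K+Z (d=13, Q=-365/2) ⇒ KZ; edges |K|=-5/16, |Z|=213/16
  updated: d(CR,KZ)=95/4, d(KZ,L)=27, d(KZ,N)=15/2, d(KZ,W)=20
3. join KZ+N (d=15/2, Q=-481/4) ⇒ KNZ; edges |KZ|=145/24, |N|=35/24
  updated: d(CR,KNZ)=145/8, d(KNZ,L)=77/4, d(KNZ,W)=61/4
4. join CR+W (d=17, Q=-663/8) ⇒ CRW; edges |CR|=291/32, |W|=253/32
  updated: d(CRW,KNZ)=131/16, d(CRW,L)=65/4
5. join CRW+KNZ (d=131/16, Q=-699/16) ⇒ CKNRWZ; edges |CRW|=83/32, |KNZ|=179/32
  updated: d(CKNRWZ,L)=437/32
6. join CKNRWZ+L (d=437/32) ⇒ CKLNRWZ; edges |CKNRWZ|=437/64, |L|=437/64
final tree: ((((C:-7/5,R:37/5):291/32,W:253/32):83/32,((K:-5/16,Z:213/16):145/24,N:35/24):179/32):437/64,L:437/64)
total length: 2091/32

((((C:-7/5,R:37/5):291/32,W:253/32):83/32,((K:-5/16,Z:213/16):145/24,N:35/24):179/32):437/64,L:437/64)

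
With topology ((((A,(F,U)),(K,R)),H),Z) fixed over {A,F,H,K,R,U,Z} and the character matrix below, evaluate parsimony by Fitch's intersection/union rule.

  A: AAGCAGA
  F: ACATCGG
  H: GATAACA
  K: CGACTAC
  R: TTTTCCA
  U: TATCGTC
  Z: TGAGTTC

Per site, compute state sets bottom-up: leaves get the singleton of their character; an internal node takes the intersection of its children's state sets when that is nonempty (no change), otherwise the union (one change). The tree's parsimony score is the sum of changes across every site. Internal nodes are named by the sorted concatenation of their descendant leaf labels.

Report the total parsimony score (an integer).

site 0, node FU: F={A} ∪ U={T} → {A,T} (+1)
site 0, node AFU: A={A} ∩ FU={A,T} → {A} (+0)
site 0, node KR: K={C} ∪ R={T} → {C,T} (+1)
site 0, node AFKRU: AFU={A} ∪ KR={C,T} → {A,C,T} (+1)
site 0, node AFHKRU: AFKRU={A,C,T} ∪ H={G} → {A,C,G,T} (+1)
site 0, node AFHKRUZ: AFHKRU={A,C,G,T} ∩ Z={T} → {T} (+0)
site 1, node FU: F={C} ∪ U={A} → {A,C} (+1)
site 1, node AFU: A={A} ∩ FU={A,C} → {A} (+0)
site 1, node KR: K={G} ∪ R={T} → {G,T} (+1)
site 1, node AFKRU: AFU={A} ∪ KR={G,T} → {A,G,T} (+1)
site 1, node AFHKRU: AFKRU={A,G,T} ∩ H={A} → {A} (+0)
site 1, node AFHKRUZ: AFHKRU={A} ∪ Z={G} → {A,G} (+1)
site 2, node FU: F={A} ∪ U={T} → {A,T} (+1)
site 2, node AFU: A={G} ∪ FU={A,T} → {A,G,T} (+1)
site 2, node KR: K={A} ∪ R={T} → {A,T} (+1)
site 2, node AFKRU: AFU={A,G,T} ∩ KR={A,T} → {A,T} (+0)
site 2, node AFHKRU: AFKRU={A,T} ∩ H={T} → {T} (+0)
site 2, node AFHKRUZ: AFHKRU={T} ∪ Z={A} → {A,T} (+1)
site 3, node FU: F={T} ∪ U={C} → {C,T} (+1)
site 3, node AFU: A={C} ∩ FU={C,T} → {C} (+0)
site 3, node KR: K={C} ∪ R={T} → {C,T} (+1)
site 3, node AFKRU: AFU={C} ∩ KR={C,T} → {C} (+0)
site 3, node AFHKRU: AFKRU={C} ∪ H={A} → {A,C} (+1)
site 3, node AFHKRUZ: AFHKRU={A,C} ∪ Z={G} → {A,C,G} (+1)
site 4, node FU: F={C} ∪ U={G} → {C,G} (+1)
site 4, node AFU: A={A} ∪ FU={C,G} → {A,C,G} (+1)
site 4, node KR: K={T} ∪ R={C} → {C,T} (+1)
site 4, node AFKRU: AFU={A,C,G} ∩ KR={C,T} → {C} (+0)
site 4, node AFHKRU: AFKRU={C} ∪ H={A} → {A,C} (+1)
site 4, node AFHKRUZ: AFHKRU={A,C} ∪ Z={T} → {A,C,T} (+1)
site 5, node FU: F={G} ∪ U={T} → {G,T} (+1)
site 5, node AFU: A={G} ∩ FU={G,T} → {G} (+0)
site 5, node KR: K={A} ∪ R={C} → {A,C} (+1)
site 5, node AFKRU: AFU={G} ∪ KR={A,C} → {A,C,G} (+1)
site 5, node AFHKRU: AFKRU={A,C,G} ∩ H={C} → {C} (+0)
site 5, node AFHKRUZ: AFHKRU={C} ∪ Z={T} → {C,T} (+1)
site 6, node FU: F={G} ∪ U={C} → {C,G} (+1)
site 6, node AFU: A={A} ∪ FU={C,G} → {A,C,G} (+1)
site 6, node KR: K={C} ∪ R={A} → {A,C} (+1)
site 6, node AFKRU: AFU={A,C,G} ∩ KR={A,C} → {A,C} (+0)
site 6, node AFHKRU: AFKRU={A,C} ∩ H={A} → {A} (+0)
site 6, node AFHKRUZ: AFHKRU={A} ∪ Z={C} → {A,C} (+1)
per-site changes: [4, 4, 4, 4, 5, 4, 4]; total = 29

29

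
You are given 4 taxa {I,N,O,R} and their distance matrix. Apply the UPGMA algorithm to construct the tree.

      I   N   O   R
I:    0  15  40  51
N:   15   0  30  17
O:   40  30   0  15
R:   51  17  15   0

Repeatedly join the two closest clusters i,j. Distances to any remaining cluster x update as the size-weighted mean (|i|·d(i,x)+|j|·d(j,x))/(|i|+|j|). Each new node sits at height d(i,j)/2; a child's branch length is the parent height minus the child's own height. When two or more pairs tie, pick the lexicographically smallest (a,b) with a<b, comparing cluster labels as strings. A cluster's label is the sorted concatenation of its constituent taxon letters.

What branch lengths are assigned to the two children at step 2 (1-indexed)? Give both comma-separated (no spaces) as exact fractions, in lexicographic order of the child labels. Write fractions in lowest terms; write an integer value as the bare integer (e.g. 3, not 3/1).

15/2,15/2

step 1: merge (I,N) at d=15; branch lengths I→15/2, N→15/2; new cluster IN
  updated: d(IN,O)=35, d(IN,R)=34
step 2: merge (O,R) at d=15; branch lengths O→15/2, R→15/2; new cluster OR
  updated: d(IN,OR)=69/2
step 3: merge (IN,OR) at d=69/2; branch lengths IN→39/4, OR→39/4; new cluster INOR
final tree: ((I:15/2,N:15/2):39/4,(O:15/2,R:15/2):39/4)
total length: 99/2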